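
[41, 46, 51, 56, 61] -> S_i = 41 + 5*i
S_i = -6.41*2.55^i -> [-6.41, -16.35, -41.68, -106.29, -271.03]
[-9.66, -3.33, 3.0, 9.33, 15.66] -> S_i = -9.66 + 6.33*i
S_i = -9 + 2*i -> [-9, -7, -5, -3, -1]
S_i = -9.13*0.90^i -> [-9.13, -8.22, -7.4, -6.66, -5.99]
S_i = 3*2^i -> [3, 6, 12, 24, 48]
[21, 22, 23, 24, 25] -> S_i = 21 + 1*i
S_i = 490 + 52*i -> [490, 542, 594, 646, 698]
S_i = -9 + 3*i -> [-9, -6, -3, 0, 3]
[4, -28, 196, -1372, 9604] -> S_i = 4*-7^i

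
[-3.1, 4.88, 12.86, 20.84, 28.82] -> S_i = -3.10 + 7.98*i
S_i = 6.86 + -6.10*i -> [6.86, 0.76, -5.34, -11.44, -17.54]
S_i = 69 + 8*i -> [69, 77, 85, 93, 101]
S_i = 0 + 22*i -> [0, 22, 44, 66, 88]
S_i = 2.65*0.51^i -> [2.65, 1.35, 0.69, 0.35, 0.18]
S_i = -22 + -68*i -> [-22, -90, -158, -226, -294]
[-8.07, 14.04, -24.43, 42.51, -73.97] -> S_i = -8.07*(-1.74)^i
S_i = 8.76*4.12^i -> [8.76, 36.09, 148.7, 612.63, 2524.02]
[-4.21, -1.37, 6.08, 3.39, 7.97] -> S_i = Random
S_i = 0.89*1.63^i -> [0.89, 1.45, 2.36, 3.85, 6.28]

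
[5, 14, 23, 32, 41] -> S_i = 5 + 9*i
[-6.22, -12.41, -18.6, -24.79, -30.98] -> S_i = -6.22 + -6.19*i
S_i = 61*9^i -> [61, 549, 4941, 44469, 400221]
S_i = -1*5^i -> [-1, -5, -25, -125, -625]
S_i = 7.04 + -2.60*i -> [7.04, 4.44, 1.84, -0.76, -3.36]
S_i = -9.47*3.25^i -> [-9.47, -30.78, -100.03, -325.09, -1056.53]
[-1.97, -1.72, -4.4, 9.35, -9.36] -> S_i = Random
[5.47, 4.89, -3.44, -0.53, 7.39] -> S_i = Random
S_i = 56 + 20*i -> [56, 76, 96, 116, 136]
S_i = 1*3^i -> [1, 3, 9, 27, 81]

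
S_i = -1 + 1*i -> [-1, 0, 1, 2, 3]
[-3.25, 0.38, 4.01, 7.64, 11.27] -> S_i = -3.25 + 3.63*i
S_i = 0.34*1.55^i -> [0.34, 0.53, 0.82, 1.27, 1.96]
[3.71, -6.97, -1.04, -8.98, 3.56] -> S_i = Random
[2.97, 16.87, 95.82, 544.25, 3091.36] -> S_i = 2.97*5.68^i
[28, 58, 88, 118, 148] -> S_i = 28 + 30*i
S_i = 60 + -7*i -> [60, 53, 46, 39, 32]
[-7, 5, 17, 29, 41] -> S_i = -7 + 12*i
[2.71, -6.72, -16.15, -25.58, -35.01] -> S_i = 2.71 + -9.43*i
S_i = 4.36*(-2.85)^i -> [4.36, -12.43, 35.41, -100.93, 287.65]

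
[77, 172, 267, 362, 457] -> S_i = 77 + 95*i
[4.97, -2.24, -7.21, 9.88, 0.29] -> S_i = Random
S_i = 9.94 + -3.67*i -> [9.94, 6.27, 2.6, -1.07, -4.74]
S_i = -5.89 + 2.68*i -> [-5.89, -3.21, -0.53, 2.15, 4.83]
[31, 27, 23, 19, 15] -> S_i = 31 + -4*i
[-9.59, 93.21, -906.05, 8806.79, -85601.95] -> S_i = -9.59*(-9.72)^i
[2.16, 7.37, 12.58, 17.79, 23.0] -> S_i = 2.16 + 5.21*i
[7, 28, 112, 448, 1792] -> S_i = 7*4^i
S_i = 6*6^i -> [6, 36, 216, 1296, 7776]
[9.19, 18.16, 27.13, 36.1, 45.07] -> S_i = 9.19 + 8.97*i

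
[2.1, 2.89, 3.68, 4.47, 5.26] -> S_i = 2.10 + 0.79*i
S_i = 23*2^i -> [23, 46, 92, 184, 368]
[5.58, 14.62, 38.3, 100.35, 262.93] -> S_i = 5.58*2.62^i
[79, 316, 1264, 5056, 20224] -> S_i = 79*4^i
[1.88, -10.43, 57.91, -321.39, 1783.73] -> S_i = 1.88*(-5.55)^i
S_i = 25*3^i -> [25, 75, 225, 675, 2025]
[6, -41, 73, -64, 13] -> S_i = Random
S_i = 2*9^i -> [2, 18, 162, 1458, 13122]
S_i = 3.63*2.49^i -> [3.63, 9.04, 22.51, 56.04, 139.54]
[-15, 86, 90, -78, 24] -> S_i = Random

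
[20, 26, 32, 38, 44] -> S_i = 20 + 6*i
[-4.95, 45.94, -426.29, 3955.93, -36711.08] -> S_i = -4.95*(-9.28)^i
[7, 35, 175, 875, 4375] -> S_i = 7*5^i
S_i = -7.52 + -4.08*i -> [-7.52, -11.6, -15.68, -19.76, -23.84]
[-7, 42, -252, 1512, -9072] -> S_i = -7*-6^i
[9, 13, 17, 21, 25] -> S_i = 9 + 4*i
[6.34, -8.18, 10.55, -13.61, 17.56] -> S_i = 6.34*(-1.29)^i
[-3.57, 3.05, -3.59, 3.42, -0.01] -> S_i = Random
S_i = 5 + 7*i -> [5, 12, 19, 26, 33]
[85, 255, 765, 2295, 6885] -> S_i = 85*3^i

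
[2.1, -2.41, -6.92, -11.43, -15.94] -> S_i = 2.10 + -4.51*i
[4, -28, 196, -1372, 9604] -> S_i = 4*-7^i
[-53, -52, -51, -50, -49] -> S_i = -53 + 1*i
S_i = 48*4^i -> [48, 192, 768, 3072, 12288]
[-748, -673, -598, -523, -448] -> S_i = -748 + 75*i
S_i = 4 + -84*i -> [4, -80, -164, -248, -332]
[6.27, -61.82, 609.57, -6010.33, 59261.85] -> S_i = 6.27*(-9.86)^i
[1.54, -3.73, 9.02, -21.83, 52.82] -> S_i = 1.54*(-2.42)^i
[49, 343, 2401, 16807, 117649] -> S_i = 49*7^i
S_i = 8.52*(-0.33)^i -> [8.52, -2.81, 0.93, -0.31, 0.1]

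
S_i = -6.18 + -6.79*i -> [-6.18, -12.97, -19.76, -26.55, -33.34]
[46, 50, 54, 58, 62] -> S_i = 46 + 4*i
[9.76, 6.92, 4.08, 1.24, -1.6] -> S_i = 9.76 + -2.84*i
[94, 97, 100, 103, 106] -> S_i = 94 + 3*i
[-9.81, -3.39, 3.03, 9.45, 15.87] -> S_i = -9.81 + 6.42*i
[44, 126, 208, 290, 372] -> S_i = 44 + 82*i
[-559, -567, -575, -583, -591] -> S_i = -559 + -8*i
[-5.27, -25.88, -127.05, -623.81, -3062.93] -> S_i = -5.27*4.91^i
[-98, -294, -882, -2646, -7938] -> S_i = -98*3^i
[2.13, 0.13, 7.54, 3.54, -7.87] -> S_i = Random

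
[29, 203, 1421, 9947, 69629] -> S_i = 29*7^i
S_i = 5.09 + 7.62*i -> [5.09, 12.71, 20.33, 27.95, 35.57]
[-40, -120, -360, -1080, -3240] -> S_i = -40*3^i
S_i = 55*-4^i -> [55, -220, 880, -3520, 14080]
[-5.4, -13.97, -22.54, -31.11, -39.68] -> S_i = -5.40 + -8.57*i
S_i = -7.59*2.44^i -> [-7.59, -18.52, -45.19, -110.26, -269.03]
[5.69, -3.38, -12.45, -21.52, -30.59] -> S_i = 5.69 + -9.07*i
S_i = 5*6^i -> [5, 30, 180, 1080, 6480]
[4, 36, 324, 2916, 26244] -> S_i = 4*9^i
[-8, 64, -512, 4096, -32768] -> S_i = -8*-8^i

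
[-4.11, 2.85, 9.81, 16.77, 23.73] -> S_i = -4.11 + 6.96*i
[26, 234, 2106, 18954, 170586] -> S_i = 26*9^i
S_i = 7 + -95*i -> [7, -88, -183, -278, -373]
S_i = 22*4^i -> [22, 88, 352, 1408, 5632]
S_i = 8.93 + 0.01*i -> [8.93, 8.94, 8.95, 8.96, 8.97]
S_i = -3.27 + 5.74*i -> [-3.27, 2.47, 8.21, 13.95, 19.69]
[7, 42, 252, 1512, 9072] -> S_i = 7*6^i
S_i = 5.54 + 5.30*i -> [5.54, 10.84, 16.14, 21.44, 26.74]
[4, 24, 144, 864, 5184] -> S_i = 4*6^i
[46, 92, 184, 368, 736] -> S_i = 46*2^i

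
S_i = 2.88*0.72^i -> [2.88, 2.07, 1.49, 1.07, 0.77]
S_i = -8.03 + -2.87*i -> [-8.03, -10.9, -13.77, -16.64, -19.51]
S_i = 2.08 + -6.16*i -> [2.08, -4.08, -10.24, -16.4, -22.56]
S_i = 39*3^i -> [39, 117, 351, 1053, 3159]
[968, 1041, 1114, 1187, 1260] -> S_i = 968 + 73*i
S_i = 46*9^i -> [46, 414, 3726, 33534, 301806]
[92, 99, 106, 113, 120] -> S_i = 92 + 7*i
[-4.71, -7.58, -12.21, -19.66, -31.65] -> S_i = -4.71*1.61^i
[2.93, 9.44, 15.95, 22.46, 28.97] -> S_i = 2.93 + 6.51*i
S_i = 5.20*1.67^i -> [5.2, 8.68, 14.5, 24.22, 40.45]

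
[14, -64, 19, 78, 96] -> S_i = Random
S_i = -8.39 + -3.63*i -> [-8.39, -12.02, -15.65, -19.28, -22.91]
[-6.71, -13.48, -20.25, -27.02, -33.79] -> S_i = -6.71 + -6.77*i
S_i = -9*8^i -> [-9, -72, -576, -4608, -36864]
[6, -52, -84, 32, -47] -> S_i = Random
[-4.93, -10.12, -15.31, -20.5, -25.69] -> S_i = -4.93 + -5.19*i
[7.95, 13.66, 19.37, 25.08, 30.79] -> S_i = 7.95 + 5.71*i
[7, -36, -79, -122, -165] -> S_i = 7 + -43*i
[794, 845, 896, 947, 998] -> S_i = 794 + 51*i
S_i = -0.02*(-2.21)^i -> [-0.02, 0.04, -0.1, 0.22, -0.48]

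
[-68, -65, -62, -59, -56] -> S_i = -68 + 3*i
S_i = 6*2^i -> [6, 12, 24, 48, 96]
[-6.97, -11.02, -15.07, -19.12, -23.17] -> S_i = -6.97 + -4.05*i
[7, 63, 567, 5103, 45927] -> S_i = 7*9^i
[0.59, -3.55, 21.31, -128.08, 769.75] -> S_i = 0.59*(-6.01)^i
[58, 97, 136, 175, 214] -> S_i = 58 + 39*i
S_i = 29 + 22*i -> [29, 51, 73, 95, 117]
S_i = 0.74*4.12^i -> [0.74, 3.05, 12.56, 51.75, 213.22]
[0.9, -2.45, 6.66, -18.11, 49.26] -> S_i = 0.90*(-2.72)^i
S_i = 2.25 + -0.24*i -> [2.25, 2.01, 1.77, 1.53, 1.29]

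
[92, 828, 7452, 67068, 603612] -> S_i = 92*9^i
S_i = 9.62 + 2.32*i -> [9.62, 11.94, 14.26, 16.58, 18.9]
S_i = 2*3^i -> [2, 6, 18, 54, 162]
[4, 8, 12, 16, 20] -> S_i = 4 + 4*i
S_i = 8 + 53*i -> [8, 61, 114, 167, 220]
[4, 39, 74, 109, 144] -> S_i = 4 + 35*i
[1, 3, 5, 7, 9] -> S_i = 1 + 2*i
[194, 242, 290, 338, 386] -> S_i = 194 + 48*i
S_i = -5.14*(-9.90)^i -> [-5.14, 50.89, -503.77, 4987.34, -49374.63]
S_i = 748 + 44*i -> [748, 792, 836, 880, 924]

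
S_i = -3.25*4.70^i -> [-3.25, -15.28, -71.79, -337.42, -1585.9]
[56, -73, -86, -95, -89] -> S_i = Random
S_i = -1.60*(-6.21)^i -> [-1.6, 9.94, -61.7, 383.17, -2379.5]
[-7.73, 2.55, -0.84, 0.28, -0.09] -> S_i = -7.73*(-0.33)^i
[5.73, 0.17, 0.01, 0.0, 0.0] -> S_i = 5.73*0.03^i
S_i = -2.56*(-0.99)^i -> [-2.56, 2.53, -2.51, 2.48, -2.46]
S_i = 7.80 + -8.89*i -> [7.8, -1.09, -9.98, -18.87, -27.76]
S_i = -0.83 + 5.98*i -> [-0.83, 5.15, 11.13, 17.11, 23.09]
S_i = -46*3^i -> [-46, -138, -414, -1242, -3726]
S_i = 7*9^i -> [7, 63, 567, 5103, 45927]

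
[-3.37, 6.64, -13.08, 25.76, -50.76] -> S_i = -3.37*(-1.97)^i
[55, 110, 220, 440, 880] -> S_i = 55*2^i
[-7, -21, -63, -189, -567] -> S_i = -7*3^i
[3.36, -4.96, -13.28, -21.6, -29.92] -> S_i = 3.36 + -8.32*i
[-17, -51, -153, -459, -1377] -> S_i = -17*3^i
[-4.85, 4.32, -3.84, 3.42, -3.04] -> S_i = -4.85*(-0.89)^i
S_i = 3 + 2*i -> [3, 5, 7, 9, 11]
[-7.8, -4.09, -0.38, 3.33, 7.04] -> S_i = -7.80 + 3.71*i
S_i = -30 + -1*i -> [-30, -31, -32, -33, -34]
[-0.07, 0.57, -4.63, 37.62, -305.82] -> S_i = -0.07*(-8.13)^i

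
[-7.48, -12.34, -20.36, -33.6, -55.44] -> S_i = -7.48*1.65^i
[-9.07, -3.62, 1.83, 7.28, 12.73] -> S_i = -9.07 + 5.45*i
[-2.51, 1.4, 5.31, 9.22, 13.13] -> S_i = -2.51 + 3.91*i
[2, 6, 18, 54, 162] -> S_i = 2*3^i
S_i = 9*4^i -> [9, 36, 144, 576, 2304]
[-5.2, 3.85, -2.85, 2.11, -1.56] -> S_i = -5.20*(-0.74)^i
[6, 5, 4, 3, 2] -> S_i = 6 + -1*i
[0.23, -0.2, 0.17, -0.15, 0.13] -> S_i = 0.23*(-0.86)^i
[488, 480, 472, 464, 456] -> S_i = 488 + -8*i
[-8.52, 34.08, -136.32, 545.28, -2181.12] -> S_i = -8.52*(-4.00)^i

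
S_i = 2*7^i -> [2, 14, 98, 686, 4802]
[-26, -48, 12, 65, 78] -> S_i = Random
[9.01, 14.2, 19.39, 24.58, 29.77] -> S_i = 9.01 + 5.19*i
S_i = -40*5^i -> [-40, -200, -1000, -5000, -25000]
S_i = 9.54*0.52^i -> [9.54, 4.96, 2.58, 1.34, 0.7]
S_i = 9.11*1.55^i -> [9.11, 14.12, 21.89, 33.92, 52.58]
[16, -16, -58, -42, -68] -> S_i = Random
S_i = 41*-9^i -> [41, -369, 3321, -29889, 269001]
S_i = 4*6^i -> [4, 24, 144, 864, 5184]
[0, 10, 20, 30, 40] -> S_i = 0 + 10*i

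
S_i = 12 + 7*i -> [12, 19, 26, 33, 40]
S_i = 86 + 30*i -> [86, 116, 146, 176, 206]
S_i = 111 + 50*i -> [111, 161, 211, 261, 311]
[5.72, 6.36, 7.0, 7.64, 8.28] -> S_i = 5.72 + 0.64*i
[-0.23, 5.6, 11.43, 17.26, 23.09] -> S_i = -0.23 + 5.83*i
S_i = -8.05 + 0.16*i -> [-8.05, -7.89, -7.73, -7.57, -7.41]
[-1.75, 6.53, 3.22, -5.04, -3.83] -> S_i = Random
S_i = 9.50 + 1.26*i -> [9.5, 10.76, 12.02, 13.28, 14.54]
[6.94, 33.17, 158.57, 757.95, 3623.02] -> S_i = 6.94*4.78^i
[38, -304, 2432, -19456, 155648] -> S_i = 38*-8^i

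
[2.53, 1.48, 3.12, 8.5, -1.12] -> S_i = Random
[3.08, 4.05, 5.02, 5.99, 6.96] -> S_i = 3.08 + 0.97*i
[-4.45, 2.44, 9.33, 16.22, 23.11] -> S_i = -4.45 + 6.89*i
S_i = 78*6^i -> [78, 468, 2808, 16848, 101088]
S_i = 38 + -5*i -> [38, 33, 28, 23, 18]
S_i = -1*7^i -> [-1, -7, -49, -343, -2401]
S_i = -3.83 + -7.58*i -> [-3.83, -11.41, -18.99, -26.57, -34.15]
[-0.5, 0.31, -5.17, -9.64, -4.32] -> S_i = Random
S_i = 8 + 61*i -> [8, 69, 130, 191, 252]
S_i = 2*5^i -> [2, 10, 50, 250, 1250]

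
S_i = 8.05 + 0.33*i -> [8.05, 8.38, 8.71, 9.04, 9.37]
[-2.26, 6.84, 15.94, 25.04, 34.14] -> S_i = -2.26 + 9.10*i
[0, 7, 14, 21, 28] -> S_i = 0 + 7*i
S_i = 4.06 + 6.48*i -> [4.06, 10.54, 17.02, 23.5, 29.98]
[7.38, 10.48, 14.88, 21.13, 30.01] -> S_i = 7.38*1.42^i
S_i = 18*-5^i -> [18, -90, 450, -2250, 11250]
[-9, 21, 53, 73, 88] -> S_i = Random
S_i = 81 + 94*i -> [81, 175, 269, 363, 457]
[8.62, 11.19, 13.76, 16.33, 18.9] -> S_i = 8.62 + 2.57*i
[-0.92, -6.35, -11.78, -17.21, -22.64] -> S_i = -0.92 + -5.43*i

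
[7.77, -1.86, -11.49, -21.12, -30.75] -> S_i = 7.77 + -9.63*i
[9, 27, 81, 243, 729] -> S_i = 9*3^i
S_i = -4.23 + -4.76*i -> [-4.23, -8.99, -13.75, -18.51, -23.27]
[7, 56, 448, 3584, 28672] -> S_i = 7*8^i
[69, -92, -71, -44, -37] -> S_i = Random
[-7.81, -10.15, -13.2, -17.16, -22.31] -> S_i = -7.81*1.30^i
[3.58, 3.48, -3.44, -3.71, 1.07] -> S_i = Random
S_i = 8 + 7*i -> [8, 15, 22, 29, 36]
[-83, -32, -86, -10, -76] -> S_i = Random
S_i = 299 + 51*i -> [299, 350, 401, 452, 503]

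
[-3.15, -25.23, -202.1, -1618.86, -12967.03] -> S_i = -3.15*8.01^i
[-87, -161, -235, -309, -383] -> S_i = -87 + -74*i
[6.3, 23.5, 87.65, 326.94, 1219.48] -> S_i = 6.30*3.73^i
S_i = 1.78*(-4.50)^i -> [1.78, -8.01, 36.04, -162.2, 729.91]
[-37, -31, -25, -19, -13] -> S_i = -37 + 6*i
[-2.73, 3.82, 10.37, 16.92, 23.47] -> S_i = -2.73 + 6.55*i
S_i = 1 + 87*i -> [1, 88, 175, 262, 349]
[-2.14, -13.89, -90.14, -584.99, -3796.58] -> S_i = -2.14*6.49^i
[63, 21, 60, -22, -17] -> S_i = Random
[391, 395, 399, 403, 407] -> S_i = 391 + 4*i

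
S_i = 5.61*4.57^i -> [5.61, 25.64, 117.16, 535.44, 2446.96]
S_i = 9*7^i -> [9, 63, 441, 3087, 21609]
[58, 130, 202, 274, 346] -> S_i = 58 + 72*i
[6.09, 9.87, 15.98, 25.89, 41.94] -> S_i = 6.09*1.62^i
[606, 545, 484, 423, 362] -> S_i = 606 + -61*i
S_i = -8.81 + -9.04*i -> [-8.81, -17.85, -26.89, -35.93, -44.97]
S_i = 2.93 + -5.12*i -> [2.93, -2.19, -7.31, -12.43, -17.55]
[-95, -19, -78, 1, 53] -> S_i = Random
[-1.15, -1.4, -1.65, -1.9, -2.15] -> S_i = -1.15 + -0.25*i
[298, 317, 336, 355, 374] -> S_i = 298 + 19*i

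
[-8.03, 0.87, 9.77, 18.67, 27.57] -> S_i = -8.03 + 8.90*i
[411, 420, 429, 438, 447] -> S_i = 411 + 9*i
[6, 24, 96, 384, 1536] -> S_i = 6*4^i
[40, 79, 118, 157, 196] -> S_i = 40 + 39*i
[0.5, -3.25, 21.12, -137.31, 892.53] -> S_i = 0.50*(-6.50)^i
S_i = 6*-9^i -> [6, -54, 486, -4374, 39366]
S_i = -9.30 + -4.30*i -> [-9.3, -13.6, -17.9, -22.2, -26.5]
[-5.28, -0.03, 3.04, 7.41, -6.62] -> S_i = Random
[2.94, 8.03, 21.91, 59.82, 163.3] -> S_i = 2.94*2.73^i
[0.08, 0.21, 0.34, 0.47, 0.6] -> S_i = 0.08 + 0.13*i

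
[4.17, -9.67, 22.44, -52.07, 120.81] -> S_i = 4.17*(-2.32)^i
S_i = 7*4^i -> [7, 28, 112, 448, 1792]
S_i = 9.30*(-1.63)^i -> [9.3, -15.16, 24.71, -40.28, 65.65]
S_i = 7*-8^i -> [7, -56, 448, -3584, 28672]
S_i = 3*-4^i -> [3, -12, 48, -192, 768]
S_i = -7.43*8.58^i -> [-7.43, -63.75, -546.97, -4693.0, -40265.95]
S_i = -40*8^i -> [-40, -320, -2560, -20480, -163840]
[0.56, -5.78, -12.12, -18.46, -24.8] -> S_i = 0.56 + -6.34*i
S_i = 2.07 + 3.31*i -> [2.07, 5.38, 8.69, 12.0, 15.31]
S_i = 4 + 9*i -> [4, 13, 22, 31, 40]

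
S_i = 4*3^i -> [4, 12, 36, 108, 324]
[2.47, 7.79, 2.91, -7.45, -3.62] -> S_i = Random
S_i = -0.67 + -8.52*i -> [-0.67, -9.19, -17.71, -26.23, -34.75]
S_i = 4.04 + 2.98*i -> [4.04, 7.02, 10.0, 12.98, 15.96]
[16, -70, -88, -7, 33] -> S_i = Random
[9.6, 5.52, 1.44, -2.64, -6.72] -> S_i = 9.60 + -4.08*i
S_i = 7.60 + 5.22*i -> [7.6, 12.82, 18.04, 23.26, 28.48]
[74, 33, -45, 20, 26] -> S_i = Random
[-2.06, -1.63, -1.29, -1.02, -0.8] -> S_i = -2.06*0.79^i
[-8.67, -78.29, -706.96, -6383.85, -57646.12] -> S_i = -8.67*9.03^i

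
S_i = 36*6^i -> [36, 216, 1296, 7776, 46656]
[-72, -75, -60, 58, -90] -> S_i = Random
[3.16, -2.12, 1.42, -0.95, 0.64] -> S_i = 3.16*(-0.67)^i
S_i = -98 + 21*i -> [-98, -77, -56, -35, -14]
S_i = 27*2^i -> [27, 54, 108, 216, 432]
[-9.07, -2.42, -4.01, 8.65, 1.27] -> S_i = Random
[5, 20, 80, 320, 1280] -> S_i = 5*4^i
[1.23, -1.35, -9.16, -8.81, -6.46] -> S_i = Random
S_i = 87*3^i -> [87, 261, 783, 2349, 7047]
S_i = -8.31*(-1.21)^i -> [-8.31, 10.06, -12.17, 14.72, -17.81]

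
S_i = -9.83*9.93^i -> [-9.83, -97.61, -969.29, -9625.01, -95576.37]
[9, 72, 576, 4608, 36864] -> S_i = 9*8^i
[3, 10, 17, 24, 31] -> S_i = 3 + 7*i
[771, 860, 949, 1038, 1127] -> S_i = 771 + 89*i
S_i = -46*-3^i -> [-46, 138, -414, 1242, -3726]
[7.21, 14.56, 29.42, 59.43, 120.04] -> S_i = 7.21*2.02^i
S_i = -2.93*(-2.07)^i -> [-2.93, 6.07, -12.55, 25.99, -53.8]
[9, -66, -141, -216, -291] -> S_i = 9 + -75*i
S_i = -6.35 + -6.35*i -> [-6.35, -12.7, -19.05, -25.4, -31.75]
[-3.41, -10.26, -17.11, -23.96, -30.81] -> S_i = -3.41 + -6.85*i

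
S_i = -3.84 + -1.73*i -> [-3.84, -5.57, -7.3, -9.03, -10.76]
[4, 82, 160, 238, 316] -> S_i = 4 + 78*i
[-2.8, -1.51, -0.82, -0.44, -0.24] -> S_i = -2.80*0.54^i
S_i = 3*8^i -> [3, 24, 192, 1536, 12288]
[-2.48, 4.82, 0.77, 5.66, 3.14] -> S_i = Random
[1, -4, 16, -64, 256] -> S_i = 1*-4^i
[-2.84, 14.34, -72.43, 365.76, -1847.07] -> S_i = -2.84*(-5.05)^i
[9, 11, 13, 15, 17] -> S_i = 9 + 2*i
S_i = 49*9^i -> [49, 441, 3969, 35721, 321489]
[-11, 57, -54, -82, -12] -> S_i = Random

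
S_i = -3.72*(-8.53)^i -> [-3.72, 31.73, -270.67, 2308.82, -19694.23]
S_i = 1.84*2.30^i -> [1.84, 4.23, 9.73, 22.39, 51.49]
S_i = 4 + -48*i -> [4, -44, -92, -140, -188]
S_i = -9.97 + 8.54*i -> [-9.97, -1.43, 7.11, 15.65, 24.19]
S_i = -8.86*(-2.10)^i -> [-8.86, 18.61, -39.07, 82.05, -172.31]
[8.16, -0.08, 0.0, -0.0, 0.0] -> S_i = 8.16*(-0.01)^i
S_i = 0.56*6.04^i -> [0.56, 3.38, 20.43, 123.4, 745.31]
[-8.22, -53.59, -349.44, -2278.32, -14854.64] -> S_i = -8.22*6.52^i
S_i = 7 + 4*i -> [7, 11, 15, 19, 23]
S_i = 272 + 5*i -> [272, 277, 282, 287, 292]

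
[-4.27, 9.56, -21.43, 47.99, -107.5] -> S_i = -4.27*(-2.24)^i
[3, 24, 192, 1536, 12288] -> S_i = 3*8^i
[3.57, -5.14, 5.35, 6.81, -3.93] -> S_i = Random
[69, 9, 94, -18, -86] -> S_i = Random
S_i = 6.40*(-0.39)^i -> [6.4, -2.5, 0.97, -0.38, 0.15]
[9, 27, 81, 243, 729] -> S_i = 9*3^i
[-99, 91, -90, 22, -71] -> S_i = Random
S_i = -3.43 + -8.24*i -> [-3.43, -11.67, -19.91, -28.15, -36.39]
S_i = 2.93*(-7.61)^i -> [2.93, -22.3, 169.68, -1291.28, 9826.67]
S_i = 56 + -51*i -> [56, 5, -46, -97, -148]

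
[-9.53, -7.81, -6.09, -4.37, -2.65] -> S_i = -9.53 + 1.72*i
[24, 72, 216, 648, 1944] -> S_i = 24*3^i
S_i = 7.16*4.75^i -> [7.16, 34.01, 161.55, 767.35, 3644.92]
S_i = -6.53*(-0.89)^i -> [-6.53, 5.81, -5.17, 4.6, -4.1]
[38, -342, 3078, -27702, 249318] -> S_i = 38*-9^i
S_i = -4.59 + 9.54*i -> [-4.59, 4.95, 14.49, 24.03, 33.57]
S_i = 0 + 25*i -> [0, 25, 50, 75, 100]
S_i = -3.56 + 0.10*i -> [-3.56, -3.46, -3.36, -3.26, -3.16]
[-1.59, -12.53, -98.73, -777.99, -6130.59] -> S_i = -1.59*7.88^i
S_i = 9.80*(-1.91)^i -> [9.8, -18.72, 35.75, -68.29, 130.42]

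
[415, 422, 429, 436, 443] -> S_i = 415 + 7*i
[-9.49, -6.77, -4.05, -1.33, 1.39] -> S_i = -9.49 + 2.72*i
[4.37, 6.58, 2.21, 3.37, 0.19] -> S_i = Random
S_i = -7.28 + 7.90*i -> [-7.28, 0.62, 8.52, 16.42, 24.32]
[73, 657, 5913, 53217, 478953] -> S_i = 73*9^i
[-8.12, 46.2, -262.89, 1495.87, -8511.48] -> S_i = -8.12*(-5.69)^i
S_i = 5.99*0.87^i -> [5.99, 5.21, 4.53, 3.94, 3.43]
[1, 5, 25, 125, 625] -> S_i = 1*5^i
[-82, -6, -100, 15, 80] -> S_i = Random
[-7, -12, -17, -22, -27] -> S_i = -7 + -5*i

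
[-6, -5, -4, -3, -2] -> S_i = -6 + 1*i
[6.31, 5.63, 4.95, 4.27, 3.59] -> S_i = 6.31 + -0.68*i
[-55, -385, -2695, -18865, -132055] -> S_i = -55*7^i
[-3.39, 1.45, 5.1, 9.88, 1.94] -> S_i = Random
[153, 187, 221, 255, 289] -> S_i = 153 + 34*i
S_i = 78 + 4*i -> [78, 82, 86, 90, 94]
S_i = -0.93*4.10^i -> [-0.93, -3.81, -15.63, -64.1, -262.8]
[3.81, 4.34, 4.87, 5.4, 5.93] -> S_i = 3.81 + 0.53*i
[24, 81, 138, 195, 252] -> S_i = 24 + 57*i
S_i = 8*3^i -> [8, 24, 72, 216, 648]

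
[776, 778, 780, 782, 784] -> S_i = 776 + 2*i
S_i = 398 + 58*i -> [398, 456, 514, 572, 630]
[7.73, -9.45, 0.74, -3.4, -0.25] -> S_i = Random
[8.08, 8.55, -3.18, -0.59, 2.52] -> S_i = Random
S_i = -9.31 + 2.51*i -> [-9.31, -6.8, -4.29, -1.78, 0.73]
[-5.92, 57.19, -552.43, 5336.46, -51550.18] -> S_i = -5.92*(-9.66)^i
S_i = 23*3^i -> [23, 69, 207, 621, 1863]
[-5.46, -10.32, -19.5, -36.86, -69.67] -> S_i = -5.46*1.89^i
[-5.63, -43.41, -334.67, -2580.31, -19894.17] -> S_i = -5.63*7.71^i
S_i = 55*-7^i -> [55, -385, 2695, -18865, 132055]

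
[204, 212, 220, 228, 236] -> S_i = 204 + 8*i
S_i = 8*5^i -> [8, 40, 200, 1000, 5000]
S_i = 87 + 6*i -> [87, 93, 99, 105, 111]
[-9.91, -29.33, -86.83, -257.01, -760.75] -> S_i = -9.91*2.96^i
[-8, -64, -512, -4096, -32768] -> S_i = -8*8^i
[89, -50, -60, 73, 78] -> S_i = Random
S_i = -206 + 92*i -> [-206, -114, -22, 70, 162]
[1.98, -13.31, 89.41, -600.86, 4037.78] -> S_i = 1.98*(-6.72)^i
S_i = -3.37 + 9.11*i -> [-3.37, 5.74, 14.85, 23.96, 33.07]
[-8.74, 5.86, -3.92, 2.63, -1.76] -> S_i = -8.74*(-0.67)^i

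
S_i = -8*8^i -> [-8, -64, -512, -4096, -32768]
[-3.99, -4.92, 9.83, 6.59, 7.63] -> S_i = Random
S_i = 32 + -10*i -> [32, 22, 12, 2, -8]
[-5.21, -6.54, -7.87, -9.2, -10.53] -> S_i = -5.21 + -1.33*i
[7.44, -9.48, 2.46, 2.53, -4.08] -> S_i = Random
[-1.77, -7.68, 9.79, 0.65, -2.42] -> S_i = Random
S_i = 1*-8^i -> [1, -8, 64, -512, 4096]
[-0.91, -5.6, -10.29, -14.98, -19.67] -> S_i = -0.91 + -4.69*i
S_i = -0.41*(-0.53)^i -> [-0.41, 0.22, -0.12, 0.06, -0.03]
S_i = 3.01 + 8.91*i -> [3.01, 11.92, 20.83, 29.74, 38.65]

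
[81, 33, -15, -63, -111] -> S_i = 81 + -48*i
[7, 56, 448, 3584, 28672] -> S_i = 7*8^i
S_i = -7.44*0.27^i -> [-7.44, -2.01, -0.54, -0.15, -0.04]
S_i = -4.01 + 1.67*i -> [-4.01, -2.34, -0.67, 1.0, 2.67]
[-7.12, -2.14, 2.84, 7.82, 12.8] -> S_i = -7.12 + 4.98*i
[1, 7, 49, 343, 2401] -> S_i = 1*7^i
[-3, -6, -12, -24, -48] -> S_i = -3*2^i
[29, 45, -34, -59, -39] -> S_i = Random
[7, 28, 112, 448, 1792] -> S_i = 7*4^i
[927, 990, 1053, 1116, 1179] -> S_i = 927 + 63*i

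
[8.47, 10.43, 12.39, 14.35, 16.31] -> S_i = 8.47 + 1.96*i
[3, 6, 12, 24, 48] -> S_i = 3*2^i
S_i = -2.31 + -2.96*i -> [-2.31, -5.27, -8.23, -11.19, -14.15]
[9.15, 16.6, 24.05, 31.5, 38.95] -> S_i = 9.15 + 7.45*i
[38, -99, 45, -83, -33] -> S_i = Random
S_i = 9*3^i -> [9, 27, 81, 243, 729]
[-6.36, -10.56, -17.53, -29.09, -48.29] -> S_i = -6.36*1.66^i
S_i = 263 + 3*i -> [263, 266, 269, 272, 275]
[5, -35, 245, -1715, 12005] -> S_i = 5*-7^i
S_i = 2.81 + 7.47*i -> [2.81, 10.28, 17.75, 25.22, 32.69]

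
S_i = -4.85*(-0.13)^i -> [-4.85, 0.63, -0.08, 0.01, -0.0]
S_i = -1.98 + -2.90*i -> [-1.98, -4.88, -7.78, -10.68, -13.58]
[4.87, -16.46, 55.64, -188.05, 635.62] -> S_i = 4.87*(-3.38)^i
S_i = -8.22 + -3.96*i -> [-8.22, -12.18, -16.14, -20.1, -24.06]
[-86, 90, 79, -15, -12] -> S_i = Random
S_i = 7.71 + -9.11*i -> [7.71, -1.4, -10.51, -19.62, -28.73]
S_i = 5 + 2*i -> [5, 7, 9, 11, 13]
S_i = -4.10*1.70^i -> [-4.1, -6.97, -11.85, -20.14, -34.24]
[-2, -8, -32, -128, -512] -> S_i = -2*4^i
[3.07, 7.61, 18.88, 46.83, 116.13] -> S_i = 3.07*2.48^i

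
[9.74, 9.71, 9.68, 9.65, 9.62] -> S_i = 9.74 + -0.03*i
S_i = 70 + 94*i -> [70, 164, 258, 352, 446]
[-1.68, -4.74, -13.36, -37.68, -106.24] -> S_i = -1.68*2.82^i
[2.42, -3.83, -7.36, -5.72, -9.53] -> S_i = Random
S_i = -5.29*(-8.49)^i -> [-5.29, 44.91, -381.3, 3237.27, -27484.41]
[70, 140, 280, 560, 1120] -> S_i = 70*2^i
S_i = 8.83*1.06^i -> [8.83, 9.36, 9.92, 10.52, 11.15]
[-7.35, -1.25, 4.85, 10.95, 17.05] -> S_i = -7.35 + 6.10*i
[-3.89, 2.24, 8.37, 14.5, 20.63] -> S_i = -3.89 + 6.13*i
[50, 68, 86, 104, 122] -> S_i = 50 + 18*i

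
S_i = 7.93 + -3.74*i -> [7.93, 4.19, 0.45, -3.29, -7.03]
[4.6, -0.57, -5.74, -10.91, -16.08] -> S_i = 4.60 + -5.17*i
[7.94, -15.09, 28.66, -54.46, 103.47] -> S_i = 7.94*(-1.90)^i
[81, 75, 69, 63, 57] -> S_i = 81 + -6*i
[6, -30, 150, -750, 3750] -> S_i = 6*-5^i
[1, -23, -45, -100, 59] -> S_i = Random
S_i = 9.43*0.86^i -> [9.43, 8.11, 6.97, 6.0, 5.16]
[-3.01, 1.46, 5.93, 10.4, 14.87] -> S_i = -3.01 + 4.47*i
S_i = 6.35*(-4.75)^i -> [6.35, -30.16, 143.27, -680.54, 3232.57]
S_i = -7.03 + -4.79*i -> [-7.03, -11.82, -16.61, -21.4, -26.19]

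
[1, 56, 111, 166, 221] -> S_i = 1 + 55*i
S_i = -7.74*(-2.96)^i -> [-7.74, 22.91, -67.81, 200.73, -594.17]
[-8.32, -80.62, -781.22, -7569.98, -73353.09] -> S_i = -8.32*9.69^i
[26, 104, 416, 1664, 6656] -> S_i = 26*4^i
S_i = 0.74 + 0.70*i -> [0.74, 1.44, 2.14, 2.84, 3.54]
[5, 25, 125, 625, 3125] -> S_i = 5*5^i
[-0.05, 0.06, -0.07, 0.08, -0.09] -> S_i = -0.05*(-1.17)^i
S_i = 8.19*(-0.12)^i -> [8.19, -0.98, 0.12, -0.01, 0.0]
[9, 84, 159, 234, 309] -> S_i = 9 + 75*i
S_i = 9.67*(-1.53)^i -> [9.67, -14.8, 22.64, -34.63, 52.99]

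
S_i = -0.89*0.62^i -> [-0.89, -0.55, -0.34, -0.21, -0.13]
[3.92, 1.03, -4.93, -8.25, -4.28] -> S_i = Random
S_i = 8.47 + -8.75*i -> [8.47, -0.28, -9.03, -17.78, -26.53]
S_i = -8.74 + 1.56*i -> [-8.74, -7.18, -5.62, -4.06, -2.5]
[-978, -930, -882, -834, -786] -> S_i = -978 + 48*i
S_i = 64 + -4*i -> [64, 60, 56, 52, 48]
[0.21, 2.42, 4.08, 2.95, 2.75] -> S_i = Random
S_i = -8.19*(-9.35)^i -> [-8.19, 76.58, -715.99, 6694.51, -62593.66]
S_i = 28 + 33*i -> [28, 61, 94, 127, 160]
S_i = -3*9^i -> [-3, -27, -243, -2187, -19683]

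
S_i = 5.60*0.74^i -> [5.6, 4.14, 3.07, 2.27, 1.68]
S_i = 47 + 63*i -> [47, 110, 173, 236, 299]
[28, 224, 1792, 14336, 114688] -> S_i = 28*8^i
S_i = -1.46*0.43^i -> [-1.46, -0.63, -0.27, -0.12, -0.05]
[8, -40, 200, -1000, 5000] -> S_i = 8*-5^i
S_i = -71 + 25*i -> [-71, -46, -21, 4, 29]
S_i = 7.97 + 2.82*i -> [7.97, 10.79, 13.61, 16.43, 19.25]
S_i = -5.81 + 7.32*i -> [-5.81, 1.51, 8.83, 16.15, 23.47]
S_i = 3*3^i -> [3, 9, 27, 81, 243]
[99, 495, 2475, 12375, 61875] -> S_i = 99*5^i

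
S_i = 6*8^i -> [6, 48, 384, 3072, 24576]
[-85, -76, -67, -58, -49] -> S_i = -85 + 9*i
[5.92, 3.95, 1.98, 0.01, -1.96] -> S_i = 5.92 + -1.97*i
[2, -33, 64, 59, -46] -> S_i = Random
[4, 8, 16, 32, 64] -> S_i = 4*2^i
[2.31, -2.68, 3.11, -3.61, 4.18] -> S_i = 2.31*(-1.16)^i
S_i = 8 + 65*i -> [8, 73, 138, 203, 268]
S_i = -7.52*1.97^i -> [-7.52, -14.81, -29.18, -57.49, -113.26]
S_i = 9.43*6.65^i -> [9.43, 62.71, 417.02, 2773.17, 18441.59]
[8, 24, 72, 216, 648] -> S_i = 8*3^i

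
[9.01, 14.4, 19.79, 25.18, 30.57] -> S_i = 9.01 + 5.39*i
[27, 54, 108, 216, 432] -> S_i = 27*2^i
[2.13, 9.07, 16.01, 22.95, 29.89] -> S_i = 2.13 + 6.94*i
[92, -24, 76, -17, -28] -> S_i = Random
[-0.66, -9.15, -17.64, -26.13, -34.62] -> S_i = -0.66 + -8.49*i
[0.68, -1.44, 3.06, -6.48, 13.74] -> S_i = 0.68*(-2.12)^i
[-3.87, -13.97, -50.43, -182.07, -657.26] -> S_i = -3.87*3.61^i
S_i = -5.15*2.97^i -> [-5.15, -15.3, -45.43, -134.92, -400.71]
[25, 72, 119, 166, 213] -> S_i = 25 + 47*i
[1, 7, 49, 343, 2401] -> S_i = 1*7^i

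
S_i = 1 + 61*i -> [1, 62, 123, 184, 245]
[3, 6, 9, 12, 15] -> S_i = 3 + 3*i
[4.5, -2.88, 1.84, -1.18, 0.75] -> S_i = 4.50*(-0.64)^i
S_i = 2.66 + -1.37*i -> [2.66, 1.29, -0.08, -1.45, -2.82]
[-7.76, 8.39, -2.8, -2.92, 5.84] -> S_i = Random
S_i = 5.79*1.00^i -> [5.79, 5.79, 5.79, 5.79, 5.79]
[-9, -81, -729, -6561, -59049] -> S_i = -9*9^i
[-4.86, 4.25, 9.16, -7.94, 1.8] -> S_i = Random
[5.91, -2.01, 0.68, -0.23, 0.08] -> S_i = 5.91*(-0.34)^i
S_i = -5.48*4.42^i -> [-5.48, -24.22, -107.06, -473.2, -2091.56]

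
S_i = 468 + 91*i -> [468, 559, 650, 741, 832]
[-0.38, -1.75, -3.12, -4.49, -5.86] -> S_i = -0.38 + -1.37*i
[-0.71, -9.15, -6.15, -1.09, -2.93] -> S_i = Random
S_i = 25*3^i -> [25, 75, 225, 675, 2025]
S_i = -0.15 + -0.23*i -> [-0.15, -0.38, -0.61, -0.84, -1.07]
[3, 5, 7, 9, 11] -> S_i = 3 + 2*i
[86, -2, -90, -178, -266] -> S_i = 86 + -88*i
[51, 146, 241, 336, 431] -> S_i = 51 + 95*i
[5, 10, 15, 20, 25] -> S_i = 5 + 5*i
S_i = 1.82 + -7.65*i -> [1.82, -5.83, -13.48, -21.13, -28.78]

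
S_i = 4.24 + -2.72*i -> [4.24, 1.52, -1.2, -3.92, -6.64]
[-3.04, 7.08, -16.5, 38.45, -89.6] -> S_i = -3.04*(-2.33)^i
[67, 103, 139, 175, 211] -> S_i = 67 + 36*i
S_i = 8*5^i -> [8, 40, 200, 1000, 5000]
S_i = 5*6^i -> [5, 30, 180, 1080, 6480]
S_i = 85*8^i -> [85, 680, 5440, 43520, 348160]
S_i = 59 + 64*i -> [59, 123, 187, 251, 315]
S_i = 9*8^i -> [9, 72, 576, 4608, 36864]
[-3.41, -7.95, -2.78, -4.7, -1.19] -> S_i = Random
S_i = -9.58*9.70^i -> [-9.58, -92.93, -901.38, -8743.41, -84811.05]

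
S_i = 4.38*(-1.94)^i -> [4.38, -8.5, 16.48, -31.98, 62.04]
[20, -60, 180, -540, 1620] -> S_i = 20*-3^i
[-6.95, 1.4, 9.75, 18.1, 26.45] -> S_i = -6.95 + 8.35*i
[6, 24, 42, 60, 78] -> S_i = 6 + 18*i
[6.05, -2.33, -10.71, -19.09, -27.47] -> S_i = 6.05 + -8.38*i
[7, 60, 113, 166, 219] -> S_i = 7 + 53*i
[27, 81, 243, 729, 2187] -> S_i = 27*3^i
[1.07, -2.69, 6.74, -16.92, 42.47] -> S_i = 1.07*(-2.51)^i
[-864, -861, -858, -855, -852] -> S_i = -864 + 3*i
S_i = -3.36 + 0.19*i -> [-3.36, -3.17, -2.98, -2.79, -2.6]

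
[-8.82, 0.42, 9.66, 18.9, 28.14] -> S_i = -8.82 + 9.24*i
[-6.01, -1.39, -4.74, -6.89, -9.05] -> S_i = Random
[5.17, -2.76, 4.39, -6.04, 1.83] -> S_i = Random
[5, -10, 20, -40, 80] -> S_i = 5*-2^i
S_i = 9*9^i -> [9, 81, 729, 6561, 59049]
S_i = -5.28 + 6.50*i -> [-5.28, 1.22, 7.72, 14.22, 20.72]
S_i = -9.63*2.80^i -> [-9.63, -26.96, -75.5, -211.4, -591.91]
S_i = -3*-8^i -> [-3, 24, -192, 1536, -12288]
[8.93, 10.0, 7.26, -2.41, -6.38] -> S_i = Random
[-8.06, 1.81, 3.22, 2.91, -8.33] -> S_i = Random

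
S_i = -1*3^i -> [-1, -3, -9, -27, -81]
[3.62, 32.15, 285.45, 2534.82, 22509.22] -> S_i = 3.62*8.88^i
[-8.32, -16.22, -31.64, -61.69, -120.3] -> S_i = -8.32*1.95^i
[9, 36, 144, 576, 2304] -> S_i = 9*4^i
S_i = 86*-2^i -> [86, -172, 344, -688, 1376]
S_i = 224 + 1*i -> [224, 225, 226, 227, 228]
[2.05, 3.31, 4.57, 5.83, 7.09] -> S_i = 2.05 + 1.26*i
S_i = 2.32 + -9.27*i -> [2.32, -6.95, -16.22, -25.49, -34.76]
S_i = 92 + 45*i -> [92, 137, 182, 227, 272]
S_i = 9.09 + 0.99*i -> [9.09, 10.08, 11.07, 12.06, 13.05]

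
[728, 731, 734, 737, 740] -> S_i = 728 + 3*i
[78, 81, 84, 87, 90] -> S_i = 78 + 3*i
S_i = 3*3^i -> [3, 9, 27, 81, 243]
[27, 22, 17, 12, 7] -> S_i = 27 + -5*i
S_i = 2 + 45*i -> [2, 47, 92, 137, 182]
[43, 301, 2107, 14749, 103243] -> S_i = 43*7^i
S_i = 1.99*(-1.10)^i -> [1.99, -2.19, 2.41, -2.65, 2.91]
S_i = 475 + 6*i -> [475, 481, 487, 493, 499]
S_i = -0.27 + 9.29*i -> [-0.27, 9.02, 18.31, 27.6, 36.89]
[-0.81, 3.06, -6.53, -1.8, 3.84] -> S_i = Random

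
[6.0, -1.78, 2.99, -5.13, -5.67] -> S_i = Random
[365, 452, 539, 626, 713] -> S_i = 365 + 87*i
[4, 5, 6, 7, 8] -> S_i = 4 + 1*i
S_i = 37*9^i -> [37, 333, 2997, 26973, 242757]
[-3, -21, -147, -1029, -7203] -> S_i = -3*7^i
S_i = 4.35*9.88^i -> [4.35, 42.98, 424.62, 4195.27, 41449.28]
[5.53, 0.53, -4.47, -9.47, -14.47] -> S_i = 5.53 + -5.00*i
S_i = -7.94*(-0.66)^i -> [-7.94, 5.24, -3.46, 2.28, -1.51]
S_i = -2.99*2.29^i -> [-2.99, -6.85, -15.68, -35.91, -82.23]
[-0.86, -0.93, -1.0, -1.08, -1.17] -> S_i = -0.86*1.08^i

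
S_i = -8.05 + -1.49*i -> [-8.05, -9.54, -11.03, -12.52, -14.01]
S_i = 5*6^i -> [5, 30, 180, 1080, 6480]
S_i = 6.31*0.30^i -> [6.31, 1.89, 0.57, 0.17, 0.05]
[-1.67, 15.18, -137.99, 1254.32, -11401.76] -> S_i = -1.67*(-9.09)^i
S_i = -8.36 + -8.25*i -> [-8.36, -16.61, -24.86, -33.11, -41.36]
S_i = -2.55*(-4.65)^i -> [-2.55, 11.86, -55.14, 256.39, -1192.21]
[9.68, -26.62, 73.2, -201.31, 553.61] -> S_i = 9.68*(-2.75)^i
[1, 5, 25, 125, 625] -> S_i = 1*5^i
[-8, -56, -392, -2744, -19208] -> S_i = -8*7^i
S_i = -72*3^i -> [-72, -216, -648, -1944, -5832]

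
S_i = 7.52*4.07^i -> [7.52, 30.61, 124.57, 506.99, 2063.46]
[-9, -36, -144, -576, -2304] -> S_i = -9*4^i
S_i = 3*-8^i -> [3, -24, 192, -1536, 12288]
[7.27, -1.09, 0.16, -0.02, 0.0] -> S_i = 7.27*(-0.15)^i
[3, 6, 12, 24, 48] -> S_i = 3*2^i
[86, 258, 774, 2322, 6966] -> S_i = 86*3^i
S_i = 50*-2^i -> [50, -100, 200, -400, 800]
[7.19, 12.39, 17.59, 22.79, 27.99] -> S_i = 7.19 + 5.20*i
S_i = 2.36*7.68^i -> [2.36, 18.12, 139.2, 1069.04, 8210.26]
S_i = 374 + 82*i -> [374, 456, 538, 620, 702]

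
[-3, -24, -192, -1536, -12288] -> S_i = -3*8^i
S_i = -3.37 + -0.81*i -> [-3.37, -4.18, -4.99, -5.8, -6.61]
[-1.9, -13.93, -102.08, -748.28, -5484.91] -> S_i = -1.90*7.33^i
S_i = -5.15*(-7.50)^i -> [-5.15, 38.62, -289.69, 2172.66, -16294.92]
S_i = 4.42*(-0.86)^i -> [4.42, -3.8, 3.27, -2.81, 2.42]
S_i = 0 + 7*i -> [0, 7, 14, 21, 28]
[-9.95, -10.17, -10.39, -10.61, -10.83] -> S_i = -9.95 + -0.22*i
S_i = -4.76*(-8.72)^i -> [-4.76, 41.51, -361.94, 3156.14, -27521.55]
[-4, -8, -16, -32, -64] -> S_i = -4*2^i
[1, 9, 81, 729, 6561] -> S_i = 1*9^i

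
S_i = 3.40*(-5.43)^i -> [3.4, -18.46, 100.25, -544.35, 2955.82]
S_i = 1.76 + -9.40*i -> [1.76, -7.64, -17.04, -26.44, -35.84]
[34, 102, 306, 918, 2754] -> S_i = 34*3^i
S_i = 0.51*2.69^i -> [0.51, 1.37, 3.69, 9.93, 26.7]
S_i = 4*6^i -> [4, 24, 144, 864, 5184]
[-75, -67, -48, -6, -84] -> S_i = Random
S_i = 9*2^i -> [9, 18, 36, 72, 144]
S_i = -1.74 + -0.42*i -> [-1.74, -2.16, -2.58, -3.0, -3.42]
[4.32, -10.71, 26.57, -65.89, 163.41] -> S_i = 4.32*(-2.48)^i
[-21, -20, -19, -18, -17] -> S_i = -21 + 1*i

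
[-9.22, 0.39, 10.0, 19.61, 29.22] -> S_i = -9.22 + 9.61*i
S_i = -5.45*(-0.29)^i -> [-5.45, 1.58, -0.46, 0.13, -0.04]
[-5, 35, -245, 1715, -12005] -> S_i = -5*-7^i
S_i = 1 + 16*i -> [1, 17, 33, 49, 65]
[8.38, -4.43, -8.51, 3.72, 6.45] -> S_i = Random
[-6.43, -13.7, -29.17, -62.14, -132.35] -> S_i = -6.43*2.13^i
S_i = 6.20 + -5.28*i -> [6.2, 0.92, -4.36, -9.64, -14.92]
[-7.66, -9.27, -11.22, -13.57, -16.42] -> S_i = -7.66*1.21^i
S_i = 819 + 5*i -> [819, 824, 829, 834, 839]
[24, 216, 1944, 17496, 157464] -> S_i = 24*9^i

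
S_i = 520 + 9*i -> [520, 529, 538, 547, 556]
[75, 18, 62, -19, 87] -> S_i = Random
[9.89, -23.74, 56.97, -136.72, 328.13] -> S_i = 9.89*(-2.40)^i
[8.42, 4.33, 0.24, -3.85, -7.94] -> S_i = 8.42 + -4.09*i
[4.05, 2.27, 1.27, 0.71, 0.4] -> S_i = 4.05*0.56^i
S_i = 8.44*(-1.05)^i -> [8.44, -8.86, 9.31, -9.77, 10.26]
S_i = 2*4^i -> [2, 8, 32, 128, 512]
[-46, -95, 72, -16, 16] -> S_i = Random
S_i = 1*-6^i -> [1, -6, 36, -216, 1296]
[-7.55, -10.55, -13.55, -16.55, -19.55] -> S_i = -7.55 + -3.00*i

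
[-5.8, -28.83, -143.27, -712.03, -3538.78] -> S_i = -5.80*4.97^i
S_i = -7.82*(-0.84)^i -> [-7.82, 6.57, -5.52, 4.63, -3.89]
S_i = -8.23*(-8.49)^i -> [-8.23, 69.87, -593.22, 5036.43, -42759.3]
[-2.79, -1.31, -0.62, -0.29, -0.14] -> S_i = -2.79*0.47^i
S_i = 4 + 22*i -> [4, 26, 48, 70, 92]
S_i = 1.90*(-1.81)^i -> [1.9, -3.44, 6.22, -11.27, 20.39]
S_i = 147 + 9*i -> [147, 156, 165, 174, 183]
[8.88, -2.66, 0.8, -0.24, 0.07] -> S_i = 8.88*(-0.30)^i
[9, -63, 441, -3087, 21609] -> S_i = 9*-7^i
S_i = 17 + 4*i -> [17, 21, 25, 29, 33]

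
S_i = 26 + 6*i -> [26, 32, 38, 44, 50]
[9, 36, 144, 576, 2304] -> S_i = 9*4^i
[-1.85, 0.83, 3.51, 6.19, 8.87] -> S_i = -1.85 + 2.68*i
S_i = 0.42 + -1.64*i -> [0.42, -1.22, -2.86, -4.5, -6.14]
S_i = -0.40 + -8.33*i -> [-0.4, -8.73, -17.06, -25.39, -33.72]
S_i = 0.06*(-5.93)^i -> [0.06, -0.36, 2.11, -12.51, 74.19]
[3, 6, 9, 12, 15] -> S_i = 3 + 3*i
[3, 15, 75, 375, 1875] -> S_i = 3*5^i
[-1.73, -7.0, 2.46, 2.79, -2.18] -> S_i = Random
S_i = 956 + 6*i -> [956, 962, 968, 974, 980]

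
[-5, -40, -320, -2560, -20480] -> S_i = -5*8^i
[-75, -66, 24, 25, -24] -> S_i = Random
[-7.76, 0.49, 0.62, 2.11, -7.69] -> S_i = Random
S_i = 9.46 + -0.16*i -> [9.46, 9.3, 9.14, 8.98, 8.82]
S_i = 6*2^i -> [6, 12, 24, 48, 96]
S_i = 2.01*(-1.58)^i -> [2.01, -3.18, 5.02, -7.93, 12.53]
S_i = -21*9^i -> [-21, -189, -1701, -15309, -137781]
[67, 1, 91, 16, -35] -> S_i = Random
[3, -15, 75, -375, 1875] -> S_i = 3*-5^i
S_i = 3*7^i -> [3, 21, 147, 1029, 7203]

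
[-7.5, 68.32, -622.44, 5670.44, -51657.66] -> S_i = -7.50*(-9.11)^i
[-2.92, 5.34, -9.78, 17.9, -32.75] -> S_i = -2.92*(-1.83)^i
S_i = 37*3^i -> [37, 111, 333, 999, 2997]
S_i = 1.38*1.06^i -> [1.38, 1.46, 1.55, 1.64, 1.74]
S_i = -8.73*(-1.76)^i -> [-8.73, 15.36, -27.04, 47.59, -83.77]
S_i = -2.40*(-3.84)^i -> [-2.4, 9.22, -35.39, 135.9, -521.84]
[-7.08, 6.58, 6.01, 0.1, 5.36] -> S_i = Random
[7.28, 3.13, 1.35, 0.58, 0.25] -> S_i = 7.28*0.43^i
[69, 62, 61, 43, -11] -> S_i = Random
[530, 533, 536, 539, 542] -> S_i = 530 + 3*i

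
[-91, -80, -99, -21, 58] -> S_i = Random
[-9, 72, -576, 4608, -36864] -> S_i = -9*-8^i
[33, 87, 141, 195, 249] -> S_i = 33 + 54*i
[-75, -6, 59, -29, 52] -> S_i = Random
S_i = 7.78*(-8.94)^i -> [7.78, -69.55, 621.81, -5558.94, 49696.94]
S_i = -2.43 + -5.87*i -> [-2.43, -8.3, -14.17, -20.04, -25.91]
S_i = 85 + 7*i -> [85, 92, 99, 106, 113]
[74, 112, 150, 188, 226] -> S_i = 74 + 38*i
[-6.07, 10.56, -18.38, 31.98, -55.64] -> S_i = -6.07*(-1.74)^i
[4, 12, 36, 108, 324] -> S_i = 4*3^i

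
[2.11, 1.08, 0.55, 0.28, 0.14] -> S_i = 2.11*0.51^i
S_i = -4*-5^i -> [-4, 20, -100, 500, -2500]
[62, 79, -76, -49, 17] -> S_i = Random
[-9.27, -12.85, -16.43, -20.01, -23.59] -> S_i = -9.27 + -3.58*i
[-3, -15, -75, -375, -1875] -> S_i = -3*5^i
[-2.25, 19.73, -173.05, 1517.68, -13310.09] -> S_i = -2.25*(-8.77)^i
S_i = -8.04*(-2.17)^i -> [-8.04, 17.45, -37.86, 82.16, -178.28]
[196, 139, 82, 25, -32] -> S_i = 196 + -57*i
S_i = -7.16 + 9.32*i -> [-7.16, 2.16, 11.48, 20.8, 30.12]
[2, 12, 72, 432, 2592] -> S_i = 2*6^i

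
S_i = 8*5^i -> [8, 40, 200, 1000, 5000]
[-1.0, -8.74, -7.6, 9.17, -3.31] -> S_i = Random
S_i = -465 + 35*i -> [-465, -430, -395, -360, -325]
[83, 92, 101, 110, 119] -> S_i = 83 + 9*i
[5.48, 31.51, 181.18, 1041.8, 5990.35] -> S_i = 5.48*5.75^i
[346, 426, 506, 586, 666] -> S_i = 346 + 80*i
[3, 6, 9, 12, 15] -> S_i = 3 + 3*i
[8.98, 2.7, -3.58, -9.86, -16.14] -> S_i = 8.98 + -6.28*i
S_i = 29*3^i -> [29, 87, 261, 783, 2349]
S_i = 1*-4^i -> [1, -4, 16, -64, 256]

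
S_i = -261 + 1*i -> [-261, -260, -259, -258, -257]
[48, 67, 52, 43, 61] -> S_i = Random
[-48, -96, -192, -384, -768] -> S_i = -48*2^i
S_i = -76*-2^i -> [-76, 152, -304, 608, -1216]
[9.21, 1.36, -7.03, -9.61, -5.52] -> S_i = Random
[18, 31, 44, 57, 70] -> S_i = 18 + 13*i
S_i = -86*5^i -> [-86, -430, -2150, -10750, -53750]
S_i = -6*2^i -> [-6, -12, -24, -48, -96]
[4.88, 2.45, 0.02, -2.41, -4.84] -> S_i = 4.88 + -2.43*i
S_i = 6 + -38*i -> [6, -32, -70, -108, -146]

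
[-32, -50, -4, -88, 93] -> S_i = Random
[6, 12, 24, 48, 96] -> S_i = 6*2^i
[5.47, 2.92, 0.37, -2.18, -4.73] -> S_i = 5.47 + -2.55*i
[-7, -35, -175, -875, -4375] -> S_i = -7*5^i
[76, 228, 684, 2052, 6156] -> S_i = 76*3^i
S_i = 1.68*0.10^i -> [1.68, 0.17, 0.02, 0.0, 0.0]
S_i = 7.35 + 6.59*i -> [7.35, 13.94, 20.53, 27.12, 33.71]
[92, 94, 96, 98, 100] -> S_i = 92 + 2*i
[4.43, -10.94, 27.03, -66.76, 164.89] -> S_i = 4.43*(-2.47)^i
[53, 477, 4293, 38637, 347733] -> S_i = 53*9^i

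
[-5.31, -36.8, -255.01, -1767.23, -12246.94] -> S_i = -5.31*6.93^i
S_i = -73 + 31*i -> [-73, -42, -11, 20, 51]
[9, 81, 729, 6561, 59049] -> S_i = 9*9^i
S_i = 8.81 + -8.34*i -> [8.81, 0.47, -7.87, -16.21, -24.55]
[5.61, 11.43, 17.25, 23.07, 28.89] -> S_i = 5.61 + 5.82*i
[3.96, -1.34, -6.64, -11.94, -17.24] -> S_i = 3.96 + -5.30*i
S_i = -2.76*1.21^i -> [-2.76, -3.34, -4.04, -4.89, -5.92]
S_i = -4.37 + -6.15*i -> [-4.37, -10.52, -16.67, -22.82, -28.97]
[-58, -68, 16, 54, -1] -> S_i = Random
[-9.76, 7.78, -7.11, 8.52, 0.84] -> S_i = Random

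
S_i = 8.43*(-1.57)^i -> [8.43, -13.24, 20.78, -32.62, 51.22]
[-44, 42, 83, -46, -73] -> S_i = Random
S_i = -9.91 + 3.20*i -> [-9.91, -6.71, -3.51, -0.31, 2.89]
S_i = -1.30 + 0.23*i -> [-1.3, -1.07, -0.84, -0.61, -0.38]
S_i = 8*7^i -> [8, 56, 392, 2744, 19208]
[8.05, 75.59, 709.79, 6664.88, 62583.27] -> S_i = 8.05*9.39^i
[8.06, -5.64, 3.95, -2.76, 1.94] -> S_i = 8.06*(-0.70)^i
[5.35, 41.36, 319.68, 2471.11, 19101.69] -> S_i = 5.35*7.73^i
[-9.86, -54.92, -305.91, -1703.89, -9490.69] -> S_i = -9.86*5.57^i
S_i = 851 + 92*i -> [851, 943, 1035, 1127, 1219]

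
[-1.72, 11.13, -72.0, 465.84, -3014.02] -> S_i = -1.72*(-6.47)^i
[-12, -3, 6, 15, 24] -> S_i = -12 + 9*i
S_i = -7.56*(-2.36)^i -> [-7.56, 17.84, -42.11, 99.37, -234.51]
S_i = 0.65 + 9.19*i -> [0.65, 9.84, 19.03, 28.22, 37.41]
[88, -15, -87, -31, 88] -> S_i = Random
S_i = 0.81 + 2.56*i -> [0.81, 3.37, 5.93, 8.49, 11.05]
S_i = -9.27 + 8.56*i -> [-9.27, -0.71, 7.85, 16.41, 24.97]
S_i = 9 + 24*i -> [9, 33, 57, 81, 105]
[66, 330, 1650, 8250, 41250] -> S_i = 66*5^i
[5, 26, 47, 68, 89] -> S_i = 5 + 21*i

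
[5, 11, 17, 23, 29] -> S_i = 5 + 6*i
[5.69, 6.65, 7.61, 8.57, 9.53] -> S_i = 5.69 + 0.96*i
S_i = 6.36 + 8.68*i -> [6.36, 15.04, 23.72, 32.4, 41.08]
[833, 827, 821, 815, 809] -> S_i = 833 + -6*i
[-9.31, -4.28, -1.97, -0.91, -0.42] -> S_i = -9.31*0.46^i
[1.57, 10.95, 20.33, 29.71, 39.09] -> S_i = 1.57 + 9.38*i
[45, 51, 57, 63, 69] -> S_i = 45 + 6*i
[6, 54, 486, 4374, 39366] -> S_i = 6*9^i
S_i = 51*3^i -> [51, 153, 459, 1377, 4131]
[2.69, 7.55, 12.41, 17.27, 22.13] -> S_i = 2.69 + 4.86*i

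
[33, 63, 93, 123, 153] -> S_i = 33 + 30*i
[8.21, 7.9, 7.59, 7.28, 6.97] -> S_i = 8.21 + -0.31*i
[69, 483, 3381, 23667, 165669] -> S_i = 69*7^i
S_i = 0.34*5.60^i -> [0.34, 1.9, 10.66, 59.71, 334.37]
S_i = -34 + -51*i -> [-34, -85, -136, -187, -238]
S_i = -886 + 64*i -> [-886, -822, -758, -694, -630]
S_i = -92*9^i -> [-92, -828, -7452, -67068, -603612]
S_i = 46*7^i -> [46, 322, 2254, 15778, 110446]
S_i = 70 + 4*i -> [70, 74, 78, 82, 86]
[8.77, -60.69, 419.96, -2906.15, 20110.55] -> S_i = 8.77*(-6.92)^i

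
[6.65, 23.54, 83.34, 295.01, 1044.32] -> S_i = 6.65*3.54^i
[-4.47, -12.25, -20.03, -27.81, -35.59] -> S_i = -4.47 + -7.78*i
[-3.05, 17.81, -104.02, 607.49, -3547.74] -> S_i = -3.05*(-5.84)^i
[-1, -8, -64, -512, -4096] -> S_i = -1*8^i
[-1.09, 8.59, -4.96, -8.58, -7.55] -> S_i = Random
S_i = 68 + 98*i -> [68, 166, 264, 362, 460]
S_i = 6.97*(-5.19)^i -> [6.97, -36.17, 187.74, -974.39, 5057.11]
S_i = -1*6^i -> [-1, -6, -36, -216, -1296]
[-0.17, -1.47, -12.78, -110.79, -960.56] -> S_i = -0.17*8.67^i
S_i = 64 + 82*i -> [64, 146, 228, 310, 392]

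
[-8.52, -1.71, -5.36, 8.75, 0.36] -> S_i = Random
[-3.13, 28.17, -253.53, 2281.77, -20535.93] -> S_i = -3.13*(-9.00)^i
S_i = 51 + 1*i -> [51, 52, 53, 54, 55]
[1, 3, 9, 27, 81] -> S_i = 1*3^i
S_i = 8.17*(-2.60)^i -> [8.17, -21.24, 55.23, -143.6, 373.35]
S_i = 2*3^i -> [2, 6, 18, 54, 162]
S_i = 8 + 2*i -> [8, 10, 12, 14, 16]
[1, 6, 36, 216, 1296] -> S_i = 1*6^i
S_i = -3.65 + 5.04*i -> [-3.65, 1.39, 6.43, 11.47, 16.51]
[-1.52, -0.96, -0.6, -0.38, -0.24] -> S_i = -1.52*0.63^i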